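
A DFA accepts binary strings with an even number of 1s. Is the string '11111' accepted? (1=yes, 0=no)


DFA has 2 states: q_even (start, accept=yes) and q_odd
Processing string '11111' character by character:
  Position 0: read '1', 1-count=1 -> q_odd
  Position 1: read '1', 1-count=2 -> q_even
  Position 2: read '1', 1-count=3 -> q_odd
  Position 3: read '1', 1-count=4 -> q_even
  Position 4: read '1', 1-count=5 -> q_odd
Final state: q_odd, total 1s = 5 (odd); the DFA requires an even count -> reject

0


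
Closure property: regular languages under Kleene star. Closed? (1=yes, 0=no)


Regular languages are closed under:
- Union (DFA product construction)
- Intersection (DFA product construction)
- Complement (swap accept/reject states)
- Concatenation (NFA construction)
- Kleene star (NFA construction)
Kleene star is in this list
Therefore: closed

1


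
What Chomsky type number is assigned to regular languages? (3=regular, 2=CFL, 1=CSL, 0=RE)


Chomsky hierarchy levels:
  Type 3: Regular (DFA/NFA/regex)
  Type 2: Context-free (PDA)
  Type 1: Context-sensitive
  Type 0: Recursively enumerable (TM)
'regular' corresponds to Type 3

3


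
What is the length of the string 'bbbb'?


String: 'bbbb'
Counting characters:
  'b' appears 4 time(s)
Total length = 0 + 4 = 4

4


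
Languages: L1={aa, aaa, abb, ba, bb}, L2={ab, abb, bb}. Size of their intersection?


L1 = {aa, aaa, abb, ba, bb}
L2 = {ab, abb, bb}
Checking each string in L1 against L2:
  'aa': in L2? No
  'aaa': in L2? No
  'abb': in L2? Yes
  'ba': in L2? No
  'bb': in L2? Yes
Intersection = {abb, bb}
|L1 ∩ L2| = 2

2


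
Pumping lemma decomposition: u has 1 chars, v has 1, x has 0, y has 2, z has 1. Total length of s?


|s| = |u| + |v| + |x| + |y| + |z|
= 1 + 1 + 0 + 2 + 1
= 2 + 0 + 3
= 2 + 3
= 5

5


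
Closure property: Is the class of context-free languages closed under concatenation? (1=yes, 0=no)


CFL closure properties:
  Closed under: union, concatenation, Kleene star
  NOT closed under: intersection, complement
Operation 'concatenation' is in closed list -> Yes (closed)

1


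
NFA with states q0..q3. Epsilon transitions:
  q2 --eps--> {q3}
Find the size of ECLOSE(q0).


Starting from q0
Initialize closure = {q0}
q0 has no outgoing epsilon transitions -> nothing to add
Final closure: {q0}
Size = 1

1


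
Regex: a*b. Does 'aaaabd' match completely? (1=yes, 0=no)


Pattern: a*b
String: 'aaaabd'
Pattern requires: zero or more 'a's followed by exactly one 'b'
Found 4 leading 'a's
Remaining: 'bd'
Remaining is not 'b' -> no match
Result: 0

0


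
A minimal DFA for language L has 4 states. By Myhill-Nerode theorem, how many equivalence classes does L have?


Myhill-Nerode theorem:
Number of equivalence classes = number of states in minimal DFA
Minimal DFA states = 4
Therefore equivalence classes = 4

4


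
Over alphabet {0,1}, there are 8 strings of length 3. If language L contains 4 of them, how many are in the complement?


Alphabet: {0,1}
String length: 3
Total strings of length 3 = 2^3 = 8
Strings in L = 4
Complement = total - |L|
= 8 - 4
= 4

4


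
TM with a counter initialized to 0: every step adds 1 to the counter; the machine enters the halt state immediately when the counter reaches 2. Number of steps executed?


Counter starts at 0. Counting sequence:
  Step 1: counter = 1
  Step 2: counter = 2
Counter reached 2 -> halt
Total steps = 2

2


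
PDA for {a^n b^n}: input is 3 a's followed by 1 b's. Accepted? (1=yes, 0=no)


Language requires equal numbers of a's and b's
PDA pushes for each 'a', pops for each 'b'
Number of a's = 3
Number of b's = 1
3 != 1 -> Reject

0


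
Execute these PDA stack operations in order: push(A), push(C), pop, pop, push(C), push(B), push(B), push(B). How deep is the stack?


Tracing stack operations:
  push(A) -> stack = [A], depth=1
  push(C) -> stack = [A,C], depth=2
  pop -> removed C, stack = [A], depth=1
  pop -> removed A, stack = [], depth=0
  push(C) -> stack = [C], depth=1
  push(B) -> stack = [C,B], depth=2
  push(B) -> stack = [C,B,B], depth=3
  push(B) -> stack = [C,B,B,B], depth=4
Final depth = 4

4


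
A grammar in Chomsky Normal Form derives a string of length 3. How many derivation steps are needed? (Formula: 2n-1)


Chomsky Normal Form derivation:
String length n = 3
Each step either:
  - Splits a nonterminal into two (n-1 such steps)
  - Converts a nonterminal to terminal (n such steps)
Total = (n-1) + n = 2n - 1
= 2(3) - 1
= 6 - 1
= 5

5


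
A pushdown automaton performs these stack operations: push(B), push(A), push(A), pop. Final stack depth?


Tracing stack operations:
  push(B) -> stack = [B], depth=1
  push(A) -> stack = [B,A], depth=2
  push(A) -> stack = [B,A,A], depth=3
  pop -> removed A, stack = [B,A], depth=2
Final depth = 2

2


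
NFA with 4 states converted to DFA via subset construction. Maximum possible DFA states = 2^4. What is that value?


NFA has 4 states
Subset construction: each DFA state = subset of NFA states
Maximum subsets = 2^4
2^4 = 16

16


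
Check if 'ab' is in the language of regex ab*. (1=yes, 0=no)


Pattern: ab*
String: 'ab'
Pattern requires: exactly one 'a' followed by zero or more 'b's
First char is 'a' -> OK
Rest 'b': all b's? Yes
Result: 1

1


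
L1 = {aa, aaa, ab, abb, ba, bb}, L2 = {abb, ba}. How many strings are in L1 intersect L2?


L1 = {aa, aaa, ab, abb, ba, bb}
L2 = {abb, ba}
Checking each string in L1 against L2:
  'aa': in L2? No
  'aaa': in L2? No
  'ab': in L2? No
  'abb': in L2? Yes
  'ba': in L2? Yes
  'bb': in L2? No
Intersection = {abb, ba}
|L1 ∩ L2| = 2

2


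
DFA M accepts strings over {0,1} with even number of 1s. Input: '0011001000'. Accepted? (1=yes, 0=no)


DFA has 2 states: q_even (start, accept=yes) and q_odd
Processing string '0011001000' character by character:
  Position 0: read '0', 1-count=0 -> q_even (no change)
  Position 1: read '0', 1-count=0 -> q_even (no change)
  Position 2: read '1', 1-count=1 -> q_odd
  Position 3: read '1', 1-count=2 -> q_even
  Position 4: read '0', 1-count=2 -> q_even (no change)
  Position 5: read '0', 1-count=2 -> q_even (no change)
  Position 6: read '1', 1-count=3 -> q_odd
  Position 7: read '0', 1-count=3 -> q_odd (no change)
  Position 8: read '0', 1-count=3 -> q_odd (no change)
  Position 9: read '0', 1-count=3 -> q_odd (no change)
Final state: q_odd, total 1s = 3 (odd); the DFA requires an even count -> reject

0


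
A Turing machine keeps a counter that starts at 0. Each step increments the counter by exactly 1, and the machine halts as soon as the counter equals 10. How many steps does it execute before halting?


Counter starts at 0. Counting sequence:
  Step 1: counter = 1
  Step 2: counter = 2
  Step 3: counter = 3
  Step 4: counter = 4
  Step 5: counter = 5
  Step 6: counter = 6
  ...
  Step 10: counter = 10
Counter reached 10 -> halt
Total steps = 10

10


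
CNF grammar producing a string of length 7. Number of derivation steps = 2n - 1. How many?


Chomsky Normal Form derivation:
String length n = 7
Each step either:
  - Splits a nonterminal into two (n-1 such steps)
  - Converts a nonterminal to terminal (n such steps)
Total = (n-1) + n = 2n - 1
= 2(7) - 1
= 14 - 1
= 13

13


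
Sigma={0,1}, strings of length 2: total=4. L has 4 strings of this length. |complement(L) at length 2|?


Alphabet: {0,1}
String length: 2
Total strings of length 2 = 2^2 = 4
Strings in L = 4
Complement = total - |L|
= 4 - 4
= 0

0


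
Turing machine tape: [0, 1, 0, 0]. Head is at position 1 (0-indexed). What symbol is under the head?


Tape: [0, 1, 0, 0]
Positions: 0 1 2 3
Values:    0 1 0 0
Head at position 1
tape[1] = 1

1


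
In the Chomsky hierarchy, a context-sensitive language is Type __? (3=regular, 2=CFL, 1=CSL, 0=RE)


Chomsky hierarchy levels:
  Type 3: Regular (DFA/NFA/regex)
  Type 2: Context-free (PDA)
  Type 1: Context-sensitive
  Type 0: Recursively enumerable (TM)
'context-sensitive' corresponds to Type 1

1


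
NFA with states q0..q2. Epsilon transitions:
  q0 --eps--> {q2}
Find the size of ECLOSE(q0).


Starting from q0
Initialize closure = {q0}
Follow epsilon from q0 -> add q2
Final closure: {q0, q2}
Size = 2

2


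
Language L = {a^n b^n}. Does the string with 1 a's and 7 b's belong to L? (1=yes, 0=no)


Language requires equal numbers of a's and b's
PDA pushes for each 'a', pops for each 'b'
Number of a's = 1
Number of b's = 7
1 != 7 -> Reject

0


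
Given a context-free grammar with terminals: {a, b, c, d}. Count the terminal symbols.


Terminal symbols: a, b, c, d
Counting each: a (#1), b (#2), c (#3), d (#4)
Total = 4

4


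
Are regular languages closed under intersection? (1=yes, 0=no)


Regular languages are closed under:
- Union (DFA product construction)
- Intersection (DFA product construction)
- Complement (swap accept/reject states)
- Concatenation (NFA construction)
- Kleene star (NFA construction)
intersection is in this list
Therefore: closed

1


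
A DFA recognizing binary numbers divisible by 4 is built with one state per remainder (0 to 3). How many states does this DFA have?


Divisibility by 4 is tracked via the remainder mod 4: 0, 1, ..., 3
The construction assigns one state to each remainder
Number of remainders = 4

4


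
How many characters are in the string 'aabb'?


String: 'aabb'
Counting characters:
  'a' appears 2 time(s)
  'b' appears 2 time(s)
Total length = 2 + 2 = 4

4


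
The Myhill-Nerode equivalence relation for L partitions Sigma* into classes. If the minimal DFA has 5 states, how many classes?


Myhill-Nerode theorem:
Number of equivalence classes = number of states in minimal DFA
Minimal DFA states = 5
Therefore equivalence classes = 5

5


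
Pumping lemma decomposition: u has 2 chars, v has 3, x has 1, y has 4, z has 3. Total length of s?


|s| = |u| + |v| + |x| + |y| + |z|
= 2 + 3 + 1 + 4 + 3
= 5 + 1 + 7
= 6 + 7
= 13

13


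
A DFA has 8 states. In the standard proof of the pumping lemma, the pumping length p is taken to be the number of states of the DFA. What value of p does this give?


Pumping lemma for regular languages (standard proof):
Take p = |Q|, the number of DFA states.
Any string of length >= |Q| passes through |Q|+1 states while reading its first |Q| symbols,
so by pigeonhole some state repeats, giving the loop that can be pumped.
Here |Q| = 8
Therefore the proof uses p = 8

8


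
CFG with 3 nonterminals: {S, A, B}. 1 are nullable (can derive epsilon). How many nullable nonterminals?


Nonterminals: {S, A, B}
A nonterminal is nullable if it can derive epsilon
Counting nullable nonterminals: 1
Total nullable = 1

1


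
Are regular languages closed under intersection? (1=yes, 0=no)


Regular languages are closed under all standard operations:
- Union: Yes (product construction)
- Intersection: Yes (product construction)
- Complement: Yes (swap accept/reject)
- Concatenation: Yes (NFA construction)
Operation: intersection -> Closed

1


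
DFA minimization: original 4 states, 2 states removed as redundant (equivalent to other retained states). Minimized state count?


Original DFA: 4 states
Redundant states removed: 2
Minimized states = original - removed
= 4 - 2
= 2

2


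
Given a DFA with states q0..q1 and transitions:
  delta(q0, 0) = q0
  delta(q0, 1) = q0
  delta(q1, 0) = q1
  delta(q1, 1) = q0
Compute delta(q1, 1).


Looking up transition function:
delta(q1, 1) in the table
Row: q1, Column: 1
Result: q0

q0


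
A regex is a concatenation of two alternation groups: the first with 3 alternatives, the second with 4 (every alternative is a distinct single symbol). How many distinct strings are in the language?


First group: 3 alternatives
Second group: 4 alternatives
Concatenation: each choice from group 1 pairs with each from group 2
Total = 3 x 4 = 12

12


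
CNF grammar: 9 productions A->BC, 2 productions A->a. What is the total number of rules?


CNF allows two rule forms:
  A -> BC (binary): 9 rules
  A -> a (terminal): 2 rules
Total = 9 + 2 = 11

11


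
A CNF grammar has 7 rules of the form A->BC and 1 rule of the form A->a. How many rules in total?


CNF allows two rule forms:
  A -> BC (binary): 7 rules
  A -> a (terminal): 1 rule
Total = 7 + 1 = 8

8


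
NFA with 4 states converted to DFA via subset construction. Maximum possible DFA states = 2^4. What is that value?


NFA has 4 states
Subset construction: each DFA state = subset of NFA states
Maximum subsets = 2^4
2^4 = 16

16


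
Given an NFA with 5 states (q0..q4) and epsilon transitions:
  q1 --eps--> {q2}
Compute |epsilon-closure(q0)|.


Starting from q0
Initialize closure = {q0}
q0 has no outgoing epsilon transitions -> nothing to add
Final closure: {q0}
Size = 1

1


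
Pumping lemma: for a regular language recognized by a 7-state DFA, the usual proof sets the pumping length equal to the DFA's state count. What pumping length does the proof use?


Pumping lemma for regular languages (standard proof):
Take p = |Q|, the number of DFA states.
Any string of length >= |Q| passes through |Q|+1 states while reading its first |Q| symbols,
so by pigeonhole some state repeats, giving the loop that can be pumped.
Here |Q| = 7
Therefore the proof uses p = 7

7


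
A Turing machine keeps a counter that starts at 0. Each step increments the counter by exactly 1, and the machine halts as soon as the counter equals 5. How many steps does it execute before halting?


Counter starts at 0. Counting sequence:
  Step 1: counter = 1
  Step 2: counter = 2
  Step 3: counter = 3
  Step 4: counter = 4
  Step 5: counter = 5
Counter reached 5 -> halt
Total steps = 5

5


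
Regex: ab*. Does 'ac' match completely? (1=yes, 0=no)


Pattern: ab*
String: 'ac'
Pattern requires: exactly one 'a' followed by zero or more 'b's
First char is 'a' -> OK
Rest 'c': all b's? No
Result: 0

0


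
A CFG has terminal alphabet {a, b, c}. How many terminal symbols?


Terminal symbols: a, b, c
Counting each: a (#1), b (#2), c (#3)
Total = 3

3


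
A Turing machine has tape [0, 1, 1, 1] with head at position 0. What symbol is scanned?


Tape: [0, 1, 1, 1]
Positions: 0 1 2 3
Values:    0 1 1 1
Head at position 0
tape[0] = 0

0


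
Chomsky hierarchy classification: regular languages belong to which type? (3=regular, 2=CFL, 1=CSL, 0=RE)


Chomsky hierarchy levels:
  Type 3: Regular (DFA/NFA/regex)
  Type 2: Context-free (PDA)
  Type 1: Context-sensitive
  Type 0: Recursively enumerable (TM)
'regular' corresponds to Type 3

3


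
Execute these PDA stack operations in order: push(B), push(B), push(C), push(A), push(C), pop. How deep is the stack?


Tracing stack operations:
  push(B) -> stack = [B], depth=1
  push(B) -> stack = [B,B], depth=2
  push(C) -> stack = [B,B,C], depth=3
  push(A) -> stack = [B,B,C,A], depth=4
  push(C) -> stack = [B,B,C,A,C], depth=5
  pop -> removed C, stack = [B,B,C,A], depth=4
Final depth = 4

4


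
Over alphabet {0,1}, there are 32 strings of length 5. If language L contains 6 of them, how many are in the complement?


Alphabet: {0,1}
String length: 5
Total strings of length 5 = 2^5 = 32
Strings in L = 6
Complement = total - |L|
= 32 - 6
= 26

26


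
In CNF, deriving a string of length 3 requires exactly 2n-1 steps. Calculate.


Chomsky Normal Form derivation:
String length n = 3
Each step either:
  - Splits a nonterminal into two (n-1 such steps)
  - Converts a nonterminal to terminal (n such steps)
Total = (n-1) + n = 2n - 1
= 2(3) - 1
= 6 - 1
= 5

5


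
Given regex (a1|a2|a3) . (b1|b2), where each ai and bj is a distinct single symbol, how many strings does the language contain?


First group: 3 alternatives
Second group: 2 alternatives
Concatenation: each choice from group 1 pairs with each from group 2
Total = 3 x 2 = 6

6


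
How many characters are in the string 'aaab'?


String: 'aaab'
Counting characters:
  'a' appears 3 time(s)
  'b' appears 1 time(s)
Total length = 3 + 1 = 4

4


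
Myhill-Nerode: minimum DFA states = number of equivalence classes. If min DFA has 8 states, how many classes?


Myhill-Nerode theorem:
Number of equivalence classes = number of states in minimal DFA
Minimal DFA states = 8
Therefore equivalence classes = 8

8


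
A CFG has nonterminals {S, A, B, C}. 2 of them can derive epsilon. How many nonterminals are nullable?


Nonterminals: {S, A, B, C}
A nonterminal is nullable if it can derive epsilon
Counting nullable nonterminals: 2
Total nullable = 2

2


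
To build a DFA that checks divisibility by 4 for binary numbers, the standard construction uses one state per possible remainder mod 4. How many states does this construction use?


Divisibility by 4 is tracked via the remainder mod 4: 0, 1, ..., 3
The construction assigns one state to each remainder
Number of remainders = 4

4


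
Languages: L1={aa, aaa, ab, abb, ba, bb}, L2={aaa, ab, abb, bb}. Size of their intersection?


L1 = {aa, aaa, ab, abb, ba, bb}
L2 = {aaa, ab, abb, bb}
Checking each string in L1 against L2:
  'aa': in L2? No
  'aaa': in L2? Yes
  'ab': in L2? Yes
  'abb': in L2? Yes
  'ba': in L2? No
  'bb': in L2? Yes
Intersection = {aaa, ab, abb, bb}
|L1 ∩ L2| = 4

4


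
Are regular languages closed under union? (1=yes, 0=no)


Regular languages are closed under:
- Union (DFA product construction)
- Intersection (DFA product construction)
- Complement (swap accept/reject states)
- Concatenation (NFA construction)
- Kleene star (NFA construction)
union is in this list
Therefore: closed

1


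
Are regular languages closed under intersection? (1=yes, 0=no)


Regular languages are closed under all standard operations:
- Union: Yes (product construction)
- Intersection: Yes (product construction)
- Complement: Yes (swap accept/reject)
- Concatenation: Yes (NFA construction)
Operation: intersection -> Closed

1


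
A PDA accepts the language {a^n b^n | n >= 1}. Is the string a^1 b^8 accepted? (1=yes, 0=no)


Language requires equal numbers of a's and b's
PDA pushes for each 'a', pops for each 'b'
Number of a's = 1
Number of b's = 8
1 != 8 -> Reject

0


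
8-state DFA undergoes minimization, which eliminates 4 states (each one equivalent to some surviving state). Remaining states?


Original DFA: 8 states
Redundant states removed: 4
Minimized states = original - removed
= 8 - 4
= 4

4


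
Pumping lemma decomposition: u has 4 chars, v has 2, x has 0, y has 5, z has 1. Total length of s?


|s| = |u| + |v| + |x| + |y| + |z|
= 4 + 2 + 0 + 5 + 1
= 6 + 0 + 6
= 6 + 6
= 12

12


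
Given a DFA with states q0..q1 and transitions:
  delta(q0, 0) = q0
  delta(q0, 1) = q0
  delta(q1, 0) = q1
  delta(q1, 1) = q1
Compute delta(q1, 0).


Looking up transition function:
delta(q1, 0) in the table
Row: q1, Column: 0
Result: q1

q1


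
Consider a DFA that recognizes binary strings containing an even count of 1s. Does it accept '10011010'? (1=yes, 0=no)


DFA has 2 states: q_even (start, accept=yes) and q_odd
Processing string '10011010' character by character:
  Position 0: read '1', 1-count=1 -> q_odd
  Position 1: read '0', 1-count=1 -> q_odd (no change)
  Position 2: read '0', 1-count=1 -> q_odd (no change)
  Position 3: read '1', 1-count=2 -> q_even
  Position 4: read '1', 1-count=3 -> q_odd
  Position 5: read '0', 1-count=3 -> q_odd (no change)
  Position 6: read '1', 1-count=4 -> q_even
  Position 7: read '0', 1-count=4 -> q_even (no change)
Final state: q_even, total 1s = 4 (even); the DFA requires an even count -> accept

1


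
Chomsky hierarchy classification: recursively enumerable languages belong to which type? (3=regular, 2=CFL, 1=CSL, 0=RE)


Chomsky hierarchy levels:
  Type 3: Regular (DFA/NFA/regex)
  Type 2: Context-free (PDA)
  Type 1: Context-sensitive
  Type 0: Recursively enumerable (TM)
'recursively enumerable' corresponds to Type 0

0


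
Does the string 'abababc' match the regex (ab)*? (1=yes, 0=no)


Pattern: (ab)*
String: 'abababc'
Pattern requires: zero or more repetitions of 'ab'
Length 7 is odd -> cannot be (ab)* -> no match
Result: 0

0


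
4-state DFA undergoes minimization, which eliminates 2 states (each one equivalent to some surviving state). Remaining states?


Original DFA: 4 states
Redundant states removed: 2
Minimized states = original - removed
= 4 - 2
= 2

2


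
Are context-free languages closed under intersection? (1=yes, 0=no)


CFL closure properties:
  Closed under: union, concatenation, Kleene star
  NOT closed under: intersection, complement
Operation 'intersection' is in not-closed list -> No (not closed)

0


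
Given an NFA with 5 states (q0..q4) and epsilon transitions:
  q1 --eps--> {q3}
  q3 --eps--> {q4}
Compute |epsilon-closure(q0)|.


Starting from q0
Initialize closure = {q0}
q0 has no outgoing epsilon transitions -> nothing to add
Final closure: {q0}
Size = 1

1


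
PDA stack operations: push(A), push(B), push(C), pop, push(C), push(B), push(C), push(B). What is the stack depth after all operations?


Tracing stack operations:
  push(A) -> stack = [A], depth=1
  push(B) -> stack = [A,B], depth=2
  push(C) -> stack = [A,B,C], depth=3
  pop -> removed C, stack = [A,B], depth=2
  push(C) -> stack = [A,B,C], depth=3
  push(B) -> stack = [A,B,C,B], depth=4
  push(C) -> stack = [A,B,C,B,C], depth=5
  push(B) -> stack = [A,B,C,B,C,B], depth=6
Final depth = 6

6


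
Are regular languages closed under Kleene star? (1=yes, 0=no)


Regular languages are closed under:
- Union (DFA product construction)
- Intersection (DFA product construction)
- Complement (swap accept/reject states)
- Concatenation (NFA construction)
- Kleene star (NFA construction)
Kleene star is in this list
Therefore: closed

1


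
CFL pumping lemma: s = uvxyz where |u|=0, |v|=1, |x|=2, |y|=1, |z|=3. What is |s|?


|s| = |u| + |v| + |x| + |y| + |z|
= 0 + 1 + 2 + 1 + 3
= 1 + 2 + 4
= 3 + 4
= 7

7


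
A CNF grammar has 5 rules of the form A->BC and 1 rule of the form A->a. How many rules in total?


CNF allows two rule forms:
  A -> BC (binary): 5 rules
  A -> a (terminal): 1 rule
Total = 5 + 1 = 6

6


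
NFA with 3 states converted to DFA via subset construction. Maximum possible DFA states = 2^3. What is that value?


NFA has 3 states
Subset construction: each DFA state = subset of NFA states
Maximum subsets = 2^3
2^3 = 8

8


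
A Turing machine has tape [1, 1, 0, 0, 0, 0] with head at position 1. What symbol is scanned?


Tape: [1, 1, 0, 0, 0, 0]
Positions: 0 1 2 3 4 5
Values:    1 1 0 0 0 0
Head at position 1
tape[1] = 1

1


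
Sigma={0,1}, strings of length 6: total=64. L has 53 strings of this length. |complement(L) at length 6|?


Alphabet: {0,1}
String length: 6
Total strings of length 6 = 2^6 = 64
Strings in L = 53
Complement = total - |L|
= 64 - 53
= 11

11


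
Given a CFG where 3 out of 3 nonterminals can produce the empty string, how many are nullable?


Nonterminals: {S, A, B}
A nonterminal is nullable if it can derive epsilon
Counting nullable nonterminals: 3
Total nullable = 3

3


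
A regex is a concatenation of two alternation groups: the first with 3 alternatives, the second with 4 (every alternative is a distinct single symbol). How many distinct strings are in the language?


First group: 3 alternatives
Second group: 4 alternatives
Concatenation: each choice from group 1 pairs with each from group 2
Total = 3 x 4 = 12

12


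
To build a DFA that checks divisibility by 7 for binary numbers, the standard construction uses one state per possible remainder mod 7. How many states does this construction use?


Divisibility by 7 is tracked via the remainder mod 7: 0, 1, ..., 6
The construction assigns one state to each remainder
Number of remainders = 7

7


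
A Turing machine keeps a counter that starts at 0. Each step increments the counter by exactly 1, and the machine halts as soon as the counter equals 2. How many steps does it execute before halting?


Counter starts at 0. Counting sequence:
  Step 1: counter = 1
  Step 2: counter = 2
Counter reached 2 -> halt
Total steps = 2

2


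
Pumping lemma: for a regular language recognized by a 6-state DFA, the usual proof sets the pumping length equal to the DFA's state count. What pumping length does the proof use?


Pumping lemma for regular languages (standard proof):
Take p = |Q|, the number of DFA states.
Any string of length >= |Q| passes through |Q|+1 states while reading its first |Q| symbols,
so by pigeonhole some state repeats, giving the loop that can be pumped.
Here |Q| = 6
Therefore the proof uses p = 6

6


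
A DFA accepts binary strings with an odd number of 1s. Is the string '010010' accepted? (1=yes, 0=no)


DFA has 2 states: q_even (start, accept=no) and q_odd
Processing string '010010' character by character:
  Position 0: read '0', 1-count=0 -> q_even (no change)
  Position 1: read '1', 1-count=1 -> q_odd
  Position 2: read '0', 1-count=1 -> q_odd (no change)
  Position 3: read '0', 1-count=1 -> q_odd (no change)
  Position 4: read '1', 1-count=2 -> q_even
  Position 5: read '0', 1-count=2 -> q_even (no change)
Final state: q_even, total 1s = 2 (even); the DFA requires an odd count -> reject

0


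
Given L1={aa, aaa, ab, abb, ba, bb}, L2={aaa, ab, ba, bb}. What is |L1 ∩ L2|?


L1 = {aa, aaa, ab, abb, ba, bb}
L2 = {aaa, ab, ba, bb}
Checking each string in L1 against L2:
  'aa': in L2? No
  'aaa': in L2? Yes
  'ab': in L2? Yes
  'abb': in L2? No
  'ba': in L2? Yes
  'bb': in L2? Yes
Intersection = {aaa, ab, ba, bb}
|L1 ∩ L2| = 4

4


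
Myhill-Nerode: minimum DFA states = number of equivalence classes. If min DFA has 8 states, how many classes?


Myhill-Nerode theorem:
Number of equivalence classes = number of states in minimal DFA
Minimal DFA states = 8
Therefore equivalence classes = 8

8


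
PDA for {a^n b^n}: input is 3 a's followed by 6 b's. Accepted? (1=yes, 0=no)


Language requires equal numbers of a's and b's
PDA pushes for each 'a', pops for each 'b'
Number of a's = 3
Number of b's = 6
3 != 6 -> Reject

0


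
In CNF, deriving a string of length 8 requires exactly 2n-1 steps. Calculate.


Chomsky Normal Form derivation:
String length n = 8
Each step either:
  - Splits a nonterminal into two (n-1 such steps)
  - Converts a nonterminal to terminal (n such steps)
Total = (n-1) + n = 2n - 1
= 2(8) - 1
= 16 - 1
= 15

15


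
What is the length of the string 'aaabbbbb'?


String: 'aaabbbbb'
Counting characters:
  'a' appears 3 time(s)
  'b' appears 5 time(s)
Total length = 3 + 5 = 8

8


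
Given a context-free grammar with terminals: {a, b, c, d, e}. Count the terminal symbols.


Terminal symbols: a, b, c, d, e
Counting each: a (#1), b (#2), c (#3), d (#4), e (#5)
Total = 5

5


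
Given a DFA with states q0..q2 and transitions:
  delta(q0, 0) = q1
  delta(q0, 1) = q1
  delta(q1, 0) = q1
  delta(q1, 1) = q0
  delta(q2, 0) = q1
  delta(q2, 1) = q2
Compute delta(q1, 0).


Looking up transition function:
delta(q1, 0) in the table
Row: q1, Column: 0
Result: q1

q1


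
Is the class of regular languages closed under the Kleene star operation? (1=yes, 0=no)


Regular languages are closed under:
- Union (DFA product construction)
- Intersection (DFA product construction)
- Complement (swap accept/reject states)
- Concatenation (NFA construction)
- Kleene star (NFA construction)
Kleene star is in this list
Therefore: closed

1


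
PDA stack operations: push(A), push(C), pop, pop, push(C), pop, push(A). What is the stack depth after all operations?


Tracing stack operations:
  push(A) -> stack = [A], depth=1
  push(C) -> stack = [A,C], depth=2
  pop -> removed C, stack = [A], depth=1
  pop -> removed A, stack = [], depth=0
  push(C) -> stack = [C], depth=1
  pop -> removed C, stack = [], depth=0
  push(A) -> stack = [A], depth=1
Final depth = 1

1


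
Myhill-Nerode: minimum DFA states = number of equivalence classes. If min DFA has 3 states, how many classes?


Myhill-Nerode theorem:
Number of equivalence classes = number of states in minimal DFA
Minimal DFA states = 3
Therefore equivalence classes = 3

3


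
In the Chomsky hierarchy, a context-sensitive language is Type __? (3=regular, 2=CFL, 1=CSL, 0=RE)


Chomsky hierarchy levels:
  Type 3: Regular (DFA/NFA/regex)
  Type 2: Context-free (PDA)
  Type 1: Context-sensitive
  Type 0: Recursively enumerable (TM)
'context-sensitive' corresponds to Type 1

1


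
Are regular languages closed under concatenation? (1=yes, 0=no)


Regular languages are closed under all standard operations:
- Union: Yes (product construction)
- Intersection: Yes (product construction)
- Complement: Yes (swap accept/reject)
- Concatenation: Yes (NFA construction)
Operation: concatenation -> Closed

1


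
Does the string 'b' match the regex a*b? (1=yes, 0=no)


Pattern: a*b
String: 'b'
Pattern requires: zero or more 'a's followed by exactly one 'b'
Found 0 leading 'a's
Remaining: 'b'
Remaining is exactly 'b' -> match
Result: 1

1


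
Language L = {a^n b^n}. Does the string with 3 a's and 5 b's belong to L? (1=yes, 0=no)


Language requires equal numbers of a's and b's
PDA pushes for each 'a', pops for each 'b'
Number of a's = 3
Number of b's = 5
3 != 5 -> Reject

0


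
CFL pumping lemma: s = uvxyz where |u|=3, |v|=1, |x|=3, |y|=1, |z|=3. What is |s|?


|s| = |u| + |v| + |x| + |y| + |z|
= 3 + 1 + 3 + 1 + 3
= 4 + 3 + 4
= 7 + 4
= 11

11


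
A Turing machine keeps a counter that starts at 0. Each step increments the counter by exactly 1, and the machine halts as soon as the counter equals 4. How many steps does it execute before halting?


Counter starts at 0. Counting sequence:
  Step 1: counter = 1
  Step 2: counter = 2
  Step 3: counter = 3
  Step 4: counter = 4
Counter reached 4 -> halt
Total steps = 4

4


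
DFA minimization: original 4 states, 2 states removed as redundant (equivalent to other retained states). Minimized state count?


Original DFA: 4 states
Redundant states removed: 2
Minimized states = original - removed
= 4 - 2
= 2

2


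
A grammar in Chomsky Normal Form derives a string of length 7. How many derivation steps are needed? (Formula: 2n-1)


Chomsky Normal Form derivation:
String length n = 7
Each step either:
  - Splits a nonterminal into two (n-1 such steps)
  - Converts a nonterminal to terminal (n such steps)
Total = (n-1) + n = 2n - 1
= 2(7) - 1
= 14 - 1
= 13

13


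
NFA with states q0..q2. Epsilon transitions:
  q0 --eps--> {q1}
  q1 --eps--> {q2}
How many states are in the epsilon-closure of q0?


Starting from q0
Initialize closure = {q0}
Follow epsilon from q0 -> add q1
Follow epsilon from q1 -> add q2
Final closure: {q0, q1, q2}
Size = 3

3


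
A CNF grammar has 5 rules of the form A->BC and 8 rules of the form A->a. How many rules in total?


CNF allows two rule forms:
  A -> BC (binary): 5 rules
  A -> a (terminal): 8 rules
Total = 5 + 8 = 13

13


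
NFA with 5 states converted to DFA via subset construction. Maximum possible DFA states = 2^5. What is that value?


NFA has 5 states
Subset construction: each DFA state = subset of NFA states
Maximum subsets = 2^5
2^5 = 32

32


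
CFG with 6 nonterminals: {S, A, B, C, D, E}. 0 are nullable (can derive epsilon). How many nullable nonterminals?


Nonterminals: {S, A, B, C, D, E}
A nonterminal is nullable if it can derive epsilon
Counting nullable nonterminals: 0
Total nullable = 0

0


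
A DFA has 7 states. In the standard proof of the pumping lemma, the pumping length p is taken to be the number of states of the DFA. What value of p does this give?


Pumping lemma for regular languages (standard proof):
Take p = |Q|, the number of DFA states.
Any string of length >= |Q| passes through |Q|+1 states while reading its first |Q| symbols,
so by pigeonhole some state repeats, giving the loop that can be pumped.
Here |Q| = 7
Therefore the proof uses p = 7

7


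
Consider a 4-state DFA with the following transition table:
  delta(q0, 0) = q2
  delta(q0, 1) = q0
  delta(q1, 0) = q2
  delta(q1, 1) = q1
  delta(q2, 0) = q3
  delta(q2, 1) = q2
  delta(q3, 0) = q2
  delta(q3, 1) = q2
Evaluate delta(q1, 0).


Looking up transition function:
delta(q1, 0) in the table
Row: q1, Column: 0
Result: q2

q2


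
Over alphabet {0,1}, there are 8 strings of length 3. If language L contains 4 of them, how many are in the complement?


Alphabet: {0,1}
String length: 3
Total strings of length 3 = 2^3 = 8
Strings in L = 4
Complement = total - |L|
= 8 - 4
= 4

4


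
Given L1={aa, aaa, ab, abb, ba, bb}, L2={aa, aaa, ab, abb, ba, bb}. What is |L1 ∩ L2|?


L1 = {aa, aaa, ab, abb, ba, bb}
L2 = {aa, aaa, ab, abb, ba, bb}
Checking each string in L1 against L2:
  'aa': in L2? Yes
  'aaa': in L2? Yes
  'ab': in L2? Yes
  'abb': in L2? Yes
  'ba': in L2? Yes
  'bb': in L2? Yes
Intersection = {aa, aaa, ab, abb, ba, bb}
|L1 ∩ L2| = 6

6


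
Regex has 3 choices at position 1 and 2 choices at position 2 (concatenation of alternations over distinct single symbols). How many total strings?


First group: 3 alternatives
Second group: 2 alternatives
Concatenation: each choice from group 1 pairs with each from group 2
Total = 3 x 2 = 6

6


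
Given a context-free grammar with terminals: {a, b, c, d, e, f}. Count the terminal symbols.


Terminal symbols: a, b, c, d, e, f
Counting each: a (#1), b (#2), c (#3), d (#4), e (#5), f (#6)
Total = 6

6


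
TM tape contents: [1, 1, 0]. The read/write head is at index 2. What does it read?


Tape: [1, 1, 0]
Positions: 0 1 2
Values:    1 1 0
Head at position 2
tape[2] = 0

0


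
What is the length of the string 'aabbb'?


String: 'aabbb'
Counting characters:
  'a' appears 2 time(s)
  'b' appears 3 time(s)
Total length = 2 + 3 = 5

5


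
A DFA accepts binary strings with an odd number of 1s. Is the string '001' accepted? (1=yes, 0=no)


DFA has 2 states: q_even (start, accept=no) and q_odd
Processing string '001' character by character:
  Position 0: read '0', 1-count=0 -> q_even (no change)
  Position 1: read '0', 1-count=0 -> q_even (no change)
  Position 2: read '1', 1-count=1 -> q_odd
Final state: q_odd, total 1s = 1 (odd); the DFA requires an odd count -> accept

1


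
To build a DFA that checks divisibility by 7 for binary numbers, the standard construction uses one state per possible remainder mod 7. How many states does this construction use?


Divisibility by 7 is tracked via the remainder mod 7: 0, 1, ..., 6
The construction assigns one state to each remainder
Number of remainders = 7

7


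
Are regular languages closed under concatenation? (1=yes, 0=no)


Regular languages are closed under all standard operations:
- Union: Yes (product construction)
- Intersection: Yes (product construction)
- Complement: Yes (swap accept/reject)
- Concatenation: Yes (NFA construction)
Operation: concatenation -> Closed

1


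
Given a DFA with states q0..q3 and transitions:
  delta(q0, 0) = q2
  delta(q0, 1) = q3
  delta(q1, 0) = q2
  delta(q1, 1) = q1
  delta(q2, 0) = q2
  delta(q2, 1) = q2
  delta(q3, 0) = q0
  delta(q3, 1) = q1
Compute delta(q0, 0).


Looking up transition function:
delta(q0, 0) in the table
Row: q0, Column: 0
Result: q2

q2


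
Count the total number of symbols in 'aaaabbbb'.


String: 'aaaabbbb'
Counting characters:
  'a' appears 4 time(s)
  'b' appears 4 time(s)
Total length = 4 + 4 = 8

8


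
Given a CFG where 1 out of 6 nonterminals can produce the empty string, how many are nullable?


Nonterminals: {S, A, B, C, D, E}
A nonterminal is nullable if it can derive epsilon
Counting nullable nonterminals: 1
Total nullable = 1

1


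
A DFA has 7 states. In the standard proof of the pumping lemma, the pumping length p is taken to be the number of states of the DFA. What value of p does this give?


Pumping lemma for regular languages (standard proof):
Take p = |Q|, the number of DFA states.
Any string of length >= |Q| passes through |Q|+1 states while reading its first |Q| symbols,
so by pigeonhole some state repeats, giving the loop that can be pumped.
Here |Q| = 7
Therefore the proof uses p = 7

7


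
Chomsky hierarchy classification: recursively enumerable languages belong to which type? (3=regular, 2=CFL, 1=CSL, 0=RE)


Chomsky hierarchy levels:
  Type 3: Regular (DFA/NFA/regex)
  Type 2: Context-free (PDA)
  Type 1: Context-sensitive
  Type 0: Recursively enumerable (TM)
'recursively enumerable' corresponds to Type 0

0


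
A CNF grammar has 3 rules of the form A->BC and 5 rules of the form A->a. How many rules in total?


CNF allows two rule forms:
  A -> BC (binary): 3 rules
  A -> a (terminal): 5 rules
Total = 3 + 5 = 8

8


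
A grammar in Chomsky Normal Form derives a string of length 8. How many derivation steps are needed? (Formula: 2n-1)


Chomsky Normal Form derivation:
String length n = 8
Each step either:
  - Splits a nonterminal into two (n-1 such steps)
  - Converts a nonterminal to terminal (n such steps)
Total = (n-1) + n = 2n - 1
= 2(8) - 1
= 16 - 1
= 15

15


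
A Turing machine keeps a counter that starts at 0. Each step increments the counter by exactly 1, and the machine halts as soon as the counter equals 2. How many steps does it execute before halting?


Counter starts at 0. Counting sequence:
  Step 1: counter = 1
  Step 2: counter = 2
Counter reached 2 -> halt
Total steps = 2

2


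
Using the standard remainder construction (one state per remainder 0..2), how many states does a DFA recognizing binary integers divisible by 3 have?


Divisibility by 3 is tracked via the remainder mod 3: 0, 1, ..., 2
The construction assigns one state to each remainder
Number of remainders = 3

3


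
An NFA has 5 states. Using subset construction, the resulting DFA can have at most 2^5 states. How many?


NFA has 5 states
Subset construction: each DFA state = subset of NFA states
Maximum subsets = 2^5
2^5 = 32

32


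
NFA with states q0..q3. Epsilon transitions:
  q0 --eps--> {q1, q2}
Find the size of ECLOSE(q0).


Starting from q0
Initialize closure = {q0}
Follow epsilon from q0 -> add q1
Follow epsilon from q0 -> add q2
Final closure: {q0, q1, q2}
Size = 3

3


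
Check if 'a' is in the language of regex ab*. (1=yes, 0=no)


Pattern: ab*
String: 'a'
Pattern requires: exactly one 'a' followed by zero or more 'b's
First char is 'a' -> OK
Rest '': all b's? Yes
Result: 1

1


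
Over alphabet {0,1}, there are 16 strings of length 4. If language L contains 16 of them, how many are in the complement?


Alphabet: {0,1}
String length: 4
Total strings of length 4 = 2^4 = 16
Strings in L = 16
Complement = total - |L|
= 16 - 16
= 0

0


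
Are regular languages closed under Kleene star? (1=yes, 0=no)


Regular languages are closed under:
- Union (DFA product construction)
- Intersection (DFA product construction)
- Complement (swap accept/reject states)
- Concatenation (NFA construction)
- Kleene star (NFA construction)
Kleene star is in this list
Therefore: closed

1


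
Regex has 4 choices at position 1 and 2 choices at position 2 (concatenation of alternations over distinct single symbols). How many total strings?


First group: 4 alternatives
Second group: 2 alternatives
Concatenation: each choice from group 1 pairs with each from group 2
Total = 4 x 2 = 8

8


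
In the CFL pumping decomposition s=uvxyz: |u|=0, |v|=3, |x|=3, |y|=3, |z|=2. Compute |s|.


|s| = |u| + |v| + |x| + |y| + |z|
= 0 + 3 + 3 + 3 + 2
= 3 + 3 + 5
= 6 + 5
= 11

11


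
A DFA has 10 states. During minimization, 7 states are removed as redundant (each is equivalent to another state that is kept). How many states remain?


Original DFA: 10 states
Redundant states removed: 7
Minimized states = original - removed
= 10 - 7
= 3

3


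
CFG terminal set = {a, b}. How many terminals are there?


Terminal symbols: a, b
Counting each: a (#1), b (#2)
Total = 2

2
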